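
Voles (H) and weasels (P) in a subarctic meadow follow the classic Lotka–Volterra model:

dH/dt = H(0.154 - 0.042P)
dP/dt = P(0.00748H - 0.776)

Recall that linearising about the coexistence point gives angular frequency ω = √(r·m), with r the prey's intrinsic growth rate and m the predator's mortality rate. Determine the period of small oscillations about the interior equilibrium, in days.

Here r = 0.154 and m = 0.776, so r·m = 0.12.
ω = √0.12 = 0.346 per day, hence T = 2π/ω ≈ 18.2 days.

T ≈ 18.2 days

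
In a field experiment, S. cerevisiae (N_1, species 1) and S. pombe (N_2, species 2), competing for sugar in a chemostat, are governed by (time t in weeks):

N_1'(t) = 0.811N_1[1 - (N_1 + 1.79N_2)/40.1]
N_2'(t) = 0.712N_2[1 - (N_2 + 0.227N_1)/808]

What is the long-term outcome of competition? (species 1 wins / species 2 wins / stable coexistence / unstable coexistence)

species 2 excludes species 1

Compare the nullcline intercepts: K1/α12 = 40.1/1.79 = 22.4 < K2 = 808; K2/α21 = 808/0.227 = 3560 > K1 = 40.1.
Since the inequalities point opposite ways, species 2 can invade but species 1 cannot.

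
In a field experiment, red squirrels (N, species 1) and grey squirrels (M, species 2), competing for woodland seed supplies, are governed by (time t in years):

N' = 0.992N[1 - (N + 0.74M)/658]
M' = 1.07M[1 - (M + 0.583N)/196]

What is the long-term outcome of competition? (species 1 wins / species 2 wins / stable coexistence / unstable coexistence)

species 1 excludes species 2

Compare the nullcline intercepts: K1/α12 = 658/0.74 = 889 > K2 = 196; K2/α21 = 196/0.583 = 336 < K1 = 658.
Since the inequalities point opposite ways, species 1 can invade but species 2 cannot.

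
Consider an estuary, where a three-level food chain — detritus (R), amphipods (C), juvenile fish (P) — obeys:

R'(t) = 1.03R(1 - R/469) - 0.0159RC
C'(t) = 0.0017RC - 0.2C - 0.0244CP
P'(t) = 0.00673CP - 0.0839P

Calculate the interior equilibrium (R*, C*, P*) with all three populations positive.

R* ≈ 379, C* ≈ 12.5, P* ≈ 18.2

From dP/dt = 0: 0.00673C* = 0.0839, so C* = 12.5.
From dR/dt = 0: 1.03(1 - R*/469) = 0.0159·12.5, giving R* = 469·(1 - 0.192) = 379.
From dC/dt = 0: 0.0017·379 - 0.2 = 0.0244P*, so P* = 0.444/0.0244 = 18.2.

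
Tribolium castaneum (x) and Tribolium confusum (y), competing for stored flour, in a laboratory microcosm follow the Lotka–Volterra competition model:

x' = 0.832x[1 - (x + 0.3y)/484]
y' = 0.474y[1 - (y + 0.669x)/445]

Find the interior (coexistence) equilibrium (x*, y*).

Setting both brackets to zero gives the nullclines x + 0.3y = 484 and 0.669x + y = 445.
Substituting y = 445 - 0.669x into the first: x(1 - 0.3·0.669) = 484 - 0.3·445.
So x* = 350/0.799 = 439, and then y* = 445 - 0.669·439 = 152.

x* ≈ 439, y* ≈ 152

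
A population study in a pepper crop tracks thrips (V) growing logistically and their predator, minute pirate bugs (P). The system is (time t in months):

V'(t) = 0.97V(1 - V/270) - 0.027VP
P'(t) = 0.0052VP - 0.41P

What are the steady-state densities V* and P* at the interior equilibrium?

From dP/dt = 0 with P > 0: 0.0052V* = 0.41, so V* = 78.8.
Substitute into dV/dt = 0: 0.97(1 - 78.8/270) = 0.027P*.
The bracket is 0.708, giving P* = 0.687/0.027 = 25.4.

V* ≈ 78.8, P* ≈ 25.4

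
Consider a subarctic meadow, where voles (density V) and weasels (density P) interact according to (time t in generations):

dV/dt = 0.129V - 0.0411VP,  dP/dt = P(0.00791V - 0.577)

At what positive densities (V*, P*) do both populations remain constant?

Set dP/dt = 0 with P > 0: 0.00791V - 0.577 = 0, so V* = 0.577/0.00791 = 72.9.
Set dV/dt = 0 with V > 0: 0.129 - 0.0411P = 0, so P* = 0.129/0.0411 = 3.14.

V* ≈ 72.9, P* ≈ 3.14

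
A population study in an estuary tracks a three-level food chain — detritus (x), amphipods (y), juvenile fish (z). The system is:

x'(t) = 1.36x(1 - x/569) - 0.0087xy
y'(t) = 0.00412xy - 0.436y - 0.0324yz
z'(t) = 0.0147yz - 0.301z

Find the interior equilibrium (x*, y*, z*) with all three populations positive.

From dz/dt = 0: 0.0147y* = 0.301, so y* = 20.5.
From dx/dt = 0: 1.36(1 - x*/569) = 0.0087·20.5, giving x* = 569·(1 - 0.131) = 494.
From dy/dt = 0: 0.00412·494 - 0.436 = 0.0324z*, so z* = 1.6/0.0324 = 49.4.

x* ≈ 494, y* ≈ 20.5, z* ≈ 49.4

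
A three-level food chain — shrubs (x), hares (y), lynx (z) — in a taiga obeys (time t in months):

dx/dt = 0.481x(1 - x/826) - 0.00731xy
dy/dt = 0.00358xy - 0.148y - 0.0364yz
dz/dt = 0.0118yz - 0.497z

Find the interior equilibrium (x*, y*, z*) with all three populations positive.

From dz/dt = 0: 0.0118y* = 0.497, so y* = 42.1.
From dx/dt = 0: 0.481(1 - x*/826) = 0.00731·42.1, giving x* = 826·(1 - 0.64) = 297.
From dy/dt = 0: 0.00358·297 - 0.148 = 0.0364z*, so z* = 0.916/0.0364 = 25.2.

x* ≈ 297, y* ≈ 42.1, z* ≈ 25.2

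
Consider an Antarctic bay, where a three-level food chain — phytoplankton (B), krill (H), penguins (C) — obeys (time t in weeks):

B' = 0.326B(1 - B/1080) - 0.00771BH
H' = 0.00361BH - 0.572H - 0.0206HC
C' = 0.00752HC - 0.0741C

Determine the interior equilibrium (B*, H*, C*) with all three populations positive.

B* ≈ 828, H* ≈ 9.85, C* ≈ 117

From dC/dt = 0: 0.00752H* = 0.0741, so H* = 9.85.
From dB/dt = 0: 0.326(1 - B*/1080) = 0.00771·9.85, giving B* = 1080·(1 - 0.233) = 828.
From dH/dt = 0: 0.00361·828 - 0.572 = 0.0206C*, so C* = 2.42/0.0206 = 117.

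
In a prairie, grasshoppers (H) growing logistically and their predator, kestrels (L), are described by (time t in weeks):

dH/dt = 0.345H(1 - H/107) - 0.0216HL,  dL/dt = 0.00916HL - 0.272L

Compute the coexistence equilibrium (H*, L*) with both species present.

H* ≈ 29.7, L* ≈ 11.5

From dL/dt = 0 with L > 0: 0.00916H* = 0.272, so H* = 29.7.
Substitute into dH/dt = 0: 0.345(1 - 29.7/107) = 0.0216L*.
The bracket is 0.722, giving L* = 0.249/0.0216 = 11.5.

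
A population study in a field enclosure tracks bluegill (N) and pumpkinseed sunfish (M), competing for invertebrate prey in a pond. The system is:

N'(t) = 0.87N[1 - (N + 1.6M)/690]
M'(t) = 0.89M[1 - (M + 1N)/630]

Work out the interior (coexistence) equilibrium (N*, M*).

Setting both brackets to zero gives the nullclines N + 1.6M = 690 and 1N + M = 630.
Substituting M = 630 - 1N into the first: N(1 - 1.6·1) = 690 - 1.6·630.
So N* = -318/-0.6 = 530, and then M* = 630 - 1·530 = 100.

N* ≈ 530, M* ≈ 100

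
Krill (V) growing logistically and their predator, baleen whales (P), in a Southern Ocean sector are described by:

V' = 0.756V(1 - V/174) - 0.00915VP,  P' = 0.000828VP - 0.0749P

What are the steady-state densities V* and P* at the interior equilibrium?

V* ≈ 90.5, P* ≈ 39.7

From dP/dt = 0 with P > 0: 0.000828V* = 0.0749, so V* = 90.5.
Substitute into dV/dt = 0: 0.756(1 - 90.5/174) = 0.00915P*.
The bracket is 0.48, giving P* = 0.363/0.00915 = 39.7.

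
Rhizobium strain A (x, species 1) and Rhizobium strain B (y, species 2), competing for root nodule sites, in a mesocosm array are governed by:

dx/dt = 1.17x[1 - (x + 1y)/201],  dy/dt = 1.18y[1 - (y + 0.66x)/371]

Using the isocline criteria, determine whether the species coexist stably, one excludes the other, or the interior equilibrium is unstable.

Compare the nullcline intercepts: K1/α12 = 201/1 = 201 < K2 = 371; K2/α21 = 371/0.66 = 562 > K1 = 201.
Since the inequalities point opposite ways, species 2 can invade but species 1 cannot.

species 2 excludes species 1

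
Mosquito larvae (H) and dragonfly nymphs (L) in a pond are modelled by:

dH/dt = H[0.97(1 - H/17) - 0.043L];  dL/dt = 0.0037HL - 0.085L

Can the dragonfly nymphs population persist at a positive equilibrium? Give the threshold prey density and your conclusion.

The predator equation gives dL/dt > 0 only when H > 0.085/0.0037 = 23.
Without the predator, H → K = 17. Since 17 < 23, the predator cannot invade.

Threshold H = 23; K < 23, so no, the predator goes extinct.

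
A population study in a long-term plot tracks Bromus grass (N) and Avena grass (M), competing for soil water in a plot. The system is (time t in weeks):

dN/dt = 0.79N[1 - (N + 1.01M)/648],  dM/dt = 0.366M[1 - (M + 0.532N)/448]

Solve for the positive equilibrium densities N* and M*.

Setting both brackets to zero gives the nullclines N + 1.01M = 648 and 0.532N + M = 448.
Substituting M = 448 - 0.532N into the first: N(1 - 1.01·0.532) = 648 - 1.01·448.
So N* = 196/0.463 = 423, and then M* = 448 - 0.532·423 = 223.

N* ≈ 423, M* ≈ 223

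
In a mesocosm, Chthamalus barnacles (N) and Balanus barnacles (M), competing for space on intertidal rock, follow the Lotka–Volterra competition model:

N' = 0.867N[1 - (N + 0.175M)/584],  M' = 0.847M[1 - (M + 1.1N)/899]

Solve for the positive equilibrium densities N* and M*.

Setting both brackets to zero gives the nullclines N + 0.175M = 584 and 1.1N + M = 899.
Substituting M = 899 - 1.1N into the first: N(1 - 0.175·1.1) = 584 - 0.175·899.
So N* = 427/0.807 = 528, and then M* = 899 - 1.1·528 = 318.

N* ≈ 528, M* ≈ 318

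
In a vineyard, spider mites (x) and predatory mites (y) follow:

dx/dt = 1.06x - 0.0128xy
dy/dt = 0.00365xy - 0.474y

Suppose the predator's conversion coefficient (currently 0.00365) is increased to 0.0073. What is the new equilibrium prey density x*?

x* ≈ 64.9

At the interior fixed point, setting dy/dt = 0 with y > 0 fixes x* = (predator death rate)/(xy coefficient) — independent of the other coefficients.
With the change, x* = 0.474/0.0073 = 64.9; it falls from 130.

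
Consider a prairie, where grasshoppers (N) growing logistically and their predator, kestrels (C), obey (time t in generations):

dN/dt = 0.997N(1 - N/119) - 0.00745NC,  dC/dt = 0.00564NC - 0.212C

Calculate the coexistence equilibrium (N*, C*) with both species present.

N* ≈ 37.6, C* ≈ 91.6

From dC/dt = 0 with C > 0: 0.00564N* = 0.212, so N* = 37.6.
Substitute into dN/dt = 0: 0.997(1 - 37.6/119) = 0.00745C*.
The bracket is 0.684, giving C* = 0.682/0.00745 = 91.6.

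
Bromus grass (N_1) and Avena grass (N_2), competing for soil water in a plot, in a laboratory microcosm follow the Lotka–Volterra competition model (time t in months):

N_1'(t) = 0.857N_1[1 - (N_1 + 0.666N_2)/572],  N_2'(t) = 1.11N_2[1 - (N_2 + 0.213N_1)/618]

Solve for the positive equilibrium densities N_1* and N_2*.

N_1* ≈ 187, N_2* ≈ 578

Setting both brackets to zero gives the nullclines N_1 + 0.666N_2 = 572 and 0.213N_1 + N_2 = 618.
Substituting N_2 = 618 - 0.213N_1 into the first: N_1(1 - 0.666·0.213) = 572 - 0.666·618.
So N_1* = 160/0.858 = 187, and then N_2* = 618 - 0.213·187 = 578.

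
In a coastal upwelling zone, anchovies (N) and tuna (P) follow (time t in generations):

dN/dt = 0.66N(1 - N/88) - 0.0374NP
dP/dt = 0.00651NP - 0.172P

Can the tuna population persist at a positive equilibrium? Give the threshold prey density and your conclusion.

The predator equation gives dP/dt > 0 only when N > 0.172/0.00651 = 26.4.
Without the predator, N → K = 88. Since 88 > 26.4, the predator can invade and persist.

Threshold N = 26.4; K > 26.4, so yes, the predator persists.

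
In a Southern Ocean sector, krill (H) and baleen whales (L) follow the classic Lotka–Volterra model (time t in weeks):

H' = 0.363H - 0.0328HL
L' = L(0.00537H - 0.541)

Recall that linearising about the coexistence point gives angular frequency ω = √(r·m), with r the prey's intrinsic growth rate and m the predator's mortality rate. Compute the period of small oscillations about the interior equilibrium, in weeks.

T ≈ 14.2 weeks

Here r = 0.363 and m = 0.541, so r·m = 0.196.
ω = √0.196 = 0.443 per week, hence T = 2π/ω ≈ 14.2 weeks.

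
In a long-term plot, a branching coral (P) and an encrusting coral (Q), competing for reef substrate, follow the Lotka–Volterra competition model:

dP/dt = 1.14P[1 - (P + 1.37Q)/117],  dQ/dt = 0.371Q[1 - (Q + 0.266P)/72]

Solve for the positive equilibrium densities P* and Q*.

P* ≈ 28.9, Q* ≈ 64.3

Setting both brackets to zero gives the nullclines P + 1.37Q = 117 and 0.266P + Q = 72.
Substituting Q = 72 - 0.266P into the first: P(1 - 1.37·0.266) = 117 - 1.37·72.
So P* = 18.4/0.636 = 28.9, and then Q* = 72 - 0.266·28.9 = 64.3.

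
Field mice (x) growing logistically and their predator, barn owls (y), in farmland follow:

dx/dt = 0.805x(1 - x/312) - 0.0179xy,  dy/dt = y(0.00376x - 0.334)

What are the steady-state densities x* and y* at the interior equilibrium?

From dy/dt = 0 with y > 0: 0.00376x* = 0.334, so x* = 88.8.
Substitute into dx/dt = 0: 0.805(1 - 88.8/312) = 0.0179y*.
The bracket is 0.715, giving y* = 0.576/0.0179 = 32.2.

x* ≈ 88.8, y* ≈ 32.2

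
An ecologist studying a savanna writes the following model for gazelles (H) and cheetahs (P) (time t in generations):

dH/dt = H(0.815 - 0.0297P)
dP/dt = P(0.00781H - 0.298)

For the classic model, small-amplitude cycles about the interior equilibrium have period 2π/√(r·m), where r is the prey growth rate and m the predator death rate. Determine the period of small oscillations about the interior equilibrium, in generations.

Here r = 0.815 and m = 0.298, so r·m = 0.243.
ω = √0.243 = 0.493 per generation, hence T = 2π/ω ≈ 12.7 generations.

T ≈ 12.7 generations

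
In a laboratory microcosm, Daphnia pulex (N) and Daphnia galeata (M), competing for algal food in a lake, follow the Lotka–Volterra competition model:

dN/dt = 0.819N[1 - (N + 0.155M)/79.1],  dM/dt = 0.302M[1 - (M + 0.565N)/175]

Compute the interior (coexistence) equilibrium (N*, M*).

N* ≈ 57, M* ≈ 143

Setting both brackets to zero gives the nullclines N + 0.155M = 79.1 and 0.565N + M = 175.
Substituting M = 175 - 0.565N into the first: N(1 - 0.155·0.565) = 79.1 - 0.155·175.
So N* = 52/0.912 = 57, and then M* = 175 - 0.565·57 = 143.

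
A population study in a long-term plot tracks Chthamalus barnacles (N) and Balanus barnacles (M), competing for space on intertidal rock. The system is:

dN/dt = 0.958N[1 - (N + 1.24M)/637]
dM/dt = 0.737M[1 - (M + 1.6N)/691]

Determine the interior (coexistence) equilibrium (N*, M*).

Setting both brackets to zero gives the nullclines N + 1.24M = 637 and 1.6N + M = 691.
Substituting M = 691 - 1.6N into the first: N(1 - 1.24·1.6) = 637 - 1.24·691.
So N* = -220/-0.984 = 223, and then M* = 691 - 1.6·223 = 334.

N* ≈ 223, M* ≈ 334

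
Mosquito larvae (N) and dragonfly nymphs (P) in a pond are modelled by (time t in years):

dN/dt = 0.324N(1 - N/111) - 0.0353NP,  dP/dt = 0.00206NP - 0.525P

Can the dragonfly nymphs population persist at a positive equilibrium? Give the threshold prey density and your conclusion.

The predator equation gives dP/dt > 0 only when N > 0.525/0.00206 = 255.
Without the predator, N → K = 111. Since 111 < 255, the predator cannot invade.

Threshold N = 255; K < 255, so no, the predator goes extinct.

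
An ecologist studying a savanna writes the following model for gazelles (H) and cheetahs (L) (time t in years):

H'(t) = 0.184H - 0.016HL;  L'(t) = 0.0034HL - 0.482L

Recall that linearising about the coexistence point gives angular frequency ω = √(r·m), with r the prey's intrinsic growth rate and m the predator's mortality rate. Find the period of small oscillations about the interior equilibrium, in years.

T ≈ 21.1 years

Here r = 0.184 and m = 0.482, so r·m = 0.0887.
ω = √0.0887 = 0.298 per year, hence T = 2π/ω ≈ 21.1 years.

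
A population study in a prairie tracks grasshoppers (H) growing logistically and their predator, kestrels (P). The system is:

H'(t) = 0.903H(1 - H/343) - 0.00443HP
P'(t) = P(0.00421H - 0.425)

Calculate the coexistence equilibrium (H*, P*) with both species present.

From dP/dt = 0 with P > 0: 0.00421H* = 0.425, so H* = 101.
Substitute into dH/dt = 0: 0.903(1 - 101/343) = 0.00443P*.
The bracket is 0.706, giving P* = 0.637/0.00443 = 144.

H* ≈ 101, P* ≈ 144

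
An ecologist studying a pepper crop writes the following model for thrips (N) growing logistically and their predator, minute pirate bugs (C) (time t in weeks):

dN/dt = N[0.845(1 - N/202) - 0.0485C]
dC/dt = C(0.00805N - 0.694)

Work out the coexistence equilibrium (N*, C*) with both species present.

N* ≈ 86.2, C* ≈ 9.99

From dC/dt = 0 with C > 0: 0.00805N* = 0.694, so N* = 86.2.
Substitute into dN/dt = 0: 0.845(1 - 86.2/202) = 0.0485C*.
The bracket is 0.573, giving C* = 0.484/0.0485 = 9.99.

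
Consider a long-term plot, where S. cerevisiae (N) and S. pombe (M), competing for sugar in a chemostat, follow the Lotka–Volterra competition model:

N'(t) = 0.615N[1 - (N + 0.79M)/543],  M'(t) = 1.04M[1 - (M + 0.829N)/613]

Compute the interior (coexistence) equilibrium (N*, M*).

Setting both brackets to zero gives the nullclines N + 0.79M = 543 and 0.829N + M = 613.
Substituting M = 613 - 0.829N into the first: N(1 - 0.79·0.829) = 543 - 0.79·613.
So N* = 58.7/0.345 = 170, and then M* = 613 - 0.829·170 = 472.

N* ≈ 170, M* ≈ 472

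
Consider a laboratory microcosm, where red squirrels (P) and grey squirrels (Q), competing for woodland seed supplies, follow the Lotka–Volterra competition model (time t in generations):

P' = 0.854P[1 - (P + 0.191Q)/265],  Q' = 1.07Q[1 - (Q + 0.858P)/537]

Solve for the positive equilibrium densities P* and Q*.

P* ≈ 194, Q* ≈ 370

Setting both brackets to zero gives the nullclines P + 0.191Q = 265 and 0.858P + Q = 537.
Substituting Q = 537 - 0.858P into the first: P(1 - 0.191·0.858) = 265 - 0.191·537.
So P* = 162/0.836 = 194, and then Q* = 537 - 0.858·194 = 370.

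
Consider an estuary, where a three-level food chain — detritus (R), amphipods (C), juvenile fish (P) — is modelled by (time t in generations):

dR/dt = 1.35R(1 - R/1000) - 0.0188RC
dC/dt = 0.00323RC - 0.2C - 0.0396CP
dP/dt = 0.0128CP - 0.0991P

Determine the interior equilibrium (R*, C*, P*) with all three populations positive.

R* ≈ 892, C* ≈ 7.74, P* ≈ 67.7

From dP/dt = 0: 0.0128C* = 0.0991, so C* = 7.74.
From dR/dt = 0: 1.35(1 - R*/1000) = 0.0188·7.74, giving R* = 1000·(1 - 0.108) = 892.
From dC/dt = 0: 0.00323·892 - 0.2 = 0.0396P*, so P* = 2.68/0.0396 = 67.7.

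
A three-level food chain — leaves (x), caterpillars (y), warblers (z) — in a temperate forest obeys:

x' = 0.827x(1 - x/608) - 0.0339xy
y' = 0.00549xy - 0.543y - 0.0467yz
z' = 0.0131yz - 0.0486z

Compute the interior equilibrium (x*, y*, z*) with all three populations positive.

x* ≈ 516, y* ≈ 3.71, z* ≈ 49

From dz/dt = 0: 0.0131y* = 0.0486, so y* = 3.71.
From dx/dt = 0: 0.827(1 - x*/608) = 0.0339·3.71, giving x* = 608·(1 - 0.152) = 516.
From dy/dt = 0: 0.00549·516 - 0.543 = 0.0467z*, so z* = 2.29/0.0467 = 49.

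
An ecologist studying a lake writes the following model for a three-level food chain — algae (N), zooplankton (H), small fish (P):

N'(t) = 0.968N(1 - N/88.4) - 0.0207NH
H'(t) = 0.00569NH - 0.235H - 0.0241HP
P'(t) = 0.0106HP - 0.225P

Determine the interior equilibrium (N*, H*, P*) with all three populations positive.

From dP/dt = 0: 0.0106H* = 0.225, so H* = 21.2.
From dN/dt = 0: 0.968(1 - N*/88.4) = 0.0207·21.2, giving N* = 88.4·(1 - 0.454) = 48.3.
From dH/dt = 0: 0.00569·48.3 - 0.235 = 0.0241P*, so P* = 0.0397/0.0241 = 1.65.

N* ≈ 48.3, H* ≈ 21.2, P* ≈ 1.65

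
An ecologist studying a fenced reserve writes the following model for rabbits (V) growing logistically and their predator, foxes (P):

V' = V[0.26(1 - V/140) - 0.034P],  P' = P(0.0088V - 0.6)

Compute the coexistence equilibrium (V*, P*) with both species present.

V* ≈ 68.2, P* ≈ 3.92

From dP/dt = 0 with P > 0: 0.0088V* = 0.6, so V* = 68.2.
Substitute into dV/dt = 0: 0.26(1 - 68.2/140) = 0.034P*.
The bracket is 0.513, giving P* = 0.133/0.034 = 3.92.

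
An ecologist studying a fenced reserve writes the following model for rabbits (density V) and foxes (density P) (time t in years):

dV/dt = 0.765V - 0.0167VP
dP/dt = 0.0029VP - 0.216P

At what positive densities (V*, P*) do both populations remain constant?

Set dP/dt = 0 with P > 0: 0.0029V - 0.216 = 0, so V* = 0.216/0.0029 = 74.5.
Set dV/dt = 0 with V > 0: 0.765 - 0.0167P = 0, so P* = 0.765/0.0167 = 45.8.

V* ≈ 74.5, P* ≈ 45.8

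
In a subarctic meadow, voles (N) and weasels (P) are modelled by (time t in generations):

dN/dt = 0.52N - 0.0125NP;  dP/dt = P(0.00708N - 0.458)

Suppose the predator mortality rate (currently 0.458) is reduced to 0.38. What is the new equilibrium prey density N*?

N* ≈ 53.7

At the interior fixed point, setting dP/dt = 0 with P > 0 fixes N* = (predator death rate)/(NP coefficient) — independent of the other coefficients.
With the change, N* = 0.38/0.00708 = 53.7; it falls from 64.7.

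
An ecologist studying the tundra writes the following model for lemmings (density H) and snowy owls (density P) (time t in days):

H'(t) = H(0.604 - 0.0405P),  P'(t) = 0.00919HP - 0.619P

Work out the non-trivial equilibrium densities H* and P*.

Set dP/dt = 0 with P > 0: 0.00919H - 0.619 = 0, so H* = 0.619/0.00919 = 67.4.
Set dH/dt = 0 with H > 0: 0.604 - 0.0405P = 0, so P* = 0.604/0.0405 = 14.9.

H* ≈ 67.4, P* ≈ 14.9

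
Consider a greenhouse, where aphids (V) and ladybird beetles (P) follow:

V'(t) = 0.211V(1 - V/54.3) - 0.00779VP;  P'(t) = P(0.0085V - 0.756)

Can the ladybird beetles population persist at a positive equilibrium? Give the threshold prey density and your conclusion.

The predator equation gives dP/dt > 0 only when V > 0.756/0.0085 = 88.9.
Without the predator, V → K = 54.3. Since 54.3 < 88.9, the predator cannot invade.

Threshold V = 88.9; K < 88.9, so no, the predator goes extinct.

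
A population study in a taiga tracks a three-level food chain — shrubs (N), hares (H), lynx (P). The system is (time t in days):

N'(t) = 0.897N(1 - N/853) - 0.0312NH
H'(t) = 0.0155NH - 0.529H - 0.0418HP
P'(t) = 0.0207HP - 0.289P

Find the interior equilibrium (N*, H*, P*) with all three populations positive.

From dP/dt = 0: 0.0207H* = 0.289, so H* = 14.
From dN/dt = 0: 0.897(1 - N*/853) = 0.0312·14, giving N* = 853·(1 - 0.486) = 439.
From dH/dt = 0: 0.0155·439 - 0.529 = 0.0418P*, so P* = 6.27/0.0418 = 150.

N* ≈ 439, H* ≈ 14, P* ≈ 150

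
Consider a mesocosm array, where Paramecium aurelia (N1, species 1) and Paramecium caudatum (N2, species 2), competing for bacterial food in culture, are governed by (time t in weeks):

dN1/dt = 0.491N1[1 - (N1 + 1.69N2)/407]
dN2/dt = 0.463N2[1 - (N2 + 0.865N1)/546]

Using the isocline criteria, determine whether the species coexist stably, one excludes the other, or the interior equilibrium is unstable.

species 2 excludes species 1

Compare the nullcline intercepts: K1/α12 = 407/1.69 = 241 < K2 = 546; K2/α21 = 546/0.865 = 631 > K1 = 407.
Since the inequalities point opposite ways, species 2 can invade but species 1 cannot.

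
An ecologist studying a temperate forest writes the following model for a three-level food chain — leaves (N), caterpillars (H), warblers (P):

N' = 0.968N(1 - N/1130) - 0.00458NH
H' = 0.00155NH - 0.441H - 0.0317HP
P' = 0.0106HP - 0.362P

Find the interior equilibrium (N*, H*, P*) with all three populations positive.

N* ≈ 947, H* ≈ 34.2, P* ≈ 32.4

From dP/dt = 0: 0.0106H* = 0.362, so H* = 34.2.
From dN/dt = 0: 0.968(1 - N*/1130) = 0.00458·34.2, giving N* = 1130·(1 - 0.162) = 947.
From dH/dt = 0: 0.00155·947 - 0.441 = 0.0317P*, so P* = 1.03/0.0317 = 32.4.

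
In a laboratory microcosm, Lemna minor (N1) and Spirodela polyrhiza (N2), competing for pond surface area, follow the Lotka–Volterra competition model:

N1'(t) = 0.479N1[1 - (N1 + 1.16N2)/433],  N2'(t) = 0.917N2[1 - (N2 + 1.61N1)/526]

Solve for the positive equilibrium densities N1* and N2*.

Setting both brackets to zero gives the nullclines N1 + 1.16N2 = 433 and 1.61N1 + N2 = 526.
Substituting N2 = 526 - 1.61N1 into the first: N1(1 - 1.16·1.61) = 433 - 1.16·526.
So N1* = -177/-0.868 = 204, and then N2* = 526 - 1.61·204 = 197.

N1* ≈ 204, N2* ≈ 197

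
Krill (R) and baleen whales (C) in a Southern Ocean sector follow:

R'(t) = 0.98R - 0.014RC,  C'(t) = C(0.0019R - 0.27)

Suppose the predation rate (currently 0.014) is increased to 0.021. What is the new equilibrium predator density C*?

C* ≈ 46.7

At the interior fixed point, setting dR/dt = 0 with R > 0 fixes C* = (prey growth rate)/(RC coefficient) — independent of the other coefficients.
With the change, C* = 0.98/0.021 = 46.7; it falls from 70.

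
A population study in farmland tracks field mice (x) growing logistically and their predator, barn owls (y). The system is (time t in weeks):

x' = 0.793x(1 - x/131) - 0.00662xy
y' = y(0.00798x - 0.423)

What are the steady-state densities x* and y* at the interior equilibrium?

From dy/dt = 0 with y > 0: 0.00798x* = 0.423, so x* = 53.
Substitute into dx/dt = 0: 0.793(1 - 53/131) = 0.00662y*.
The bracket is 0.595, giving y* = 0.472/0.00662 = 71.3.

x* ≈ 53, y* ≈ 71.3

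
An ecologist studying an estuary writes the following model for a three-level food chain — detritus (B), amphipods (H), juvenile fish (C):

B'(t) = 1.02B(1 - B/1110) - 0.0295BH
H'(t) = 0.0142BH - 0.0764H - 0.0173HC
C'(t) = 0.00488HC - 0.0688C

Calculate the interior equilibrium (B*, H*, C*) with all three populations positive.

From dC/dt = 0: 0.00488H* = 0.0688, so H* = 14.1.
From dB/dt = 0: 1.02(1 - B*/1110) = 0.0295·14.1, giving B* = 1110·(1 - 0.408) = 657.
From dH/dt = 0: 0.0142·657 - 0.0764 = 0.0173C*, so C* = 9.26/0.0173 = 535.

B* ≈ 657, H* ≈ 14.1, C* ≈ 535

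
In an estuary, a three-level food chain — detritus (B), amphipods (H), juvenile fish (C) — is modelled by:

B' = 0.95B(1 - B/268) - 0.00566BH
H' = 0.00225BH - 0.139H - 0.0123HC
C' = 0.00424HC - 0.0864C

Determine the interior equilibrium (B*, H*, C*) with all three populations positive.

From dC/dt = 0: 0.00424H* = 0.0864, so H* = 20.4.
From dB/dt = 0: 0.95(1 - B*/268) = 0.00566·20.4, giving B* = 268·(1 - 0.121) = 235.
From dH/dt = 0: 0.00225·235 - 0.139 = 0.0123C*, so C* = 0.391/0.0123 = 31.8.

B* ≈ 235, H* ≈ 20.4, C* ≈ 31.8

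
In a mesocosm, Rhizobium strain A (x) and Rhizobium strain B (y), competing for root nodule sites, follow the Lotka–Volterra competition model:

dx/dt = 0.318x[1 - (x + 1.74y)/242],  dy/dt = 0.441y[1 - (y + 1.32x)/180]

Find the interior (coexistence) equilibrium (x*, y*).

Setting both brackets to zero gives the nullclines x + 1.74y = 242 and 1.32x + y = 180.
Substituting y = 180 - 1.32x into the first: x(1 - 1.74·1.32) = 242 - 1.74·180.
So x* = -71.2/-1.3 = 54.9, and then y* = 180 - 1.32·54.9 = 108.

x* ≈ 54.9, y* ≈ 108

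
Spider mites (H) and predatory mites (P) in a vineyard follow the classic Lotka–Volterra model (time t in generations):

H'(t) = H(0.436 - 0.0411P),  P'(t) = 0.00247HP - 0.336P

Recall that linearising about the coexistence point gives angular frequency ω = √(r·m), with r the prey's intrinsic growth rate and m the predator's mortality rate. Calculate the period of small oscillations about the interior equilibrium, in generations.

T ≈ 16.4 generations

Here r = 0.436 and m = 0.336, so r·m = 0.146.
ω = √0.146 = 0.383 per generation, hence T = 2π/ω ≈ 16.4 generations.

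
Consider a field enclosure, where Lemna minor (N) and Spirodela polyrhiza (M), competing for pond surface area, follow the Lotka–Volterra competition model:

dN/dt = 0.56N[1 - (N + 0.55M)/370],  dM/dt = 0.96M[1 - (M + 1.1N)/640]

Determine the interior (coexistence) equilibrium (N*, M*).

N* ≈ 45.6, M* ≈ 590

Setting both brackets to zero gives the nullclines N + 0.55M = 370 and 1.1N + M = 640.
Substituting M = 640 - 1.1N into the first: N(1 - 0.55·1.1) = 370 - 0.55·640.
So N* = 18/0.395 = 45.6, and then M* = 640 - 1.1·45.6 = 590.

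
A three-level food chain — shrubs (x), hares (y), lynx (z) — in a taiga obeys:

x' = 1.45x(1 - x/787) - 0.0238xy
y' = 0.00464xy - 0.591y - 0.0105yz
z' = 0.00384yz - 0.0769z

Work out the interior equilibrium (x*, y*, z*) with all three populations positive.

x* ≈ 528, y* ≈ 20, z* ≈ 177

From dz/dt = 0: 0.00384y* = 0.0769, so y* = 20.
From dx/dt = 0: 1.45(1 - x*/787) = 0.0238·20, giving x* = 787·(1 - 0.329) = 528.
From dy/dt = 0: 0.00464·528 - 0.591 = 0.0105z*, so z* = 1.86/0.0105 = 177.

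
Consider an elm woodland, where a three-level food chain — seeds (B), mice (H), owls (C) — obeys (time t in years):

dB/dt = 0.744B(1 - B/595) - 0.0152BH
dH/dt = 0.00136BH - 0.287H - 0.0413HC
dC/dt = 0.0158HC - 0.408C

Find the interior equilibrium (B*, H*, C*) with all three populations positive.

B* ≈ 281, H* ≈ 25.8, C* ≈ 2.31

From dC/dt = 0: 0.0158H* = 0.408, so H* = 25.8.
From dB/dt = 0: 0.744(1 - B*/595) = 0.0152·25.8, giving B* = 595·(1 - 0.528) = 281.
From dH/dt = 0: 0.00136·281 - 0.287 = 0.0413C*, so C* = 0.0953/0.0413 = 2.31.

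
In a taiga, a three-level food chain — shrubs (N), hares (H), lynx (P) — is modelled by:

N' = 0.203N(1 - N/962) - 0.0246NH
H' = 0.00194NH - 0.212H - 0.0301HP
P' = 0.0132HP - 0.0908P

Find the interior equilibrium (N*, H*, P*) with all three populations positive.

From dP/dt = 0: 0.0132H* = 0.0908, so H* = 6.88.
From dN/dt = 0: 0.203(1 - N*/962) = 0.0246·6.88, giving N* = 962·(1 - 0.834) = 160.
From dH/dt = 0: 0.00194·160 - 0.212 = 0.0301P*, so P* = 0.0986/0.0301 = 3.27.

N* ≈ 160, H* ≈ 6.88, P* ≈ 3.27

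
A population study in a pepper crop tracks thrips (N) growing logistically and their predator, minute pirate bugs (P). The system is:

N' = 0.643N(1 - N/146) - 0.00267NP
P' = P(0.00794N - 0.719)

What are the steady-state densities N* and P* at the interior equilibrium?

From dP/dt = 0 with P > 0: 0.00794N* = 0.719, so N* = 90.6.
Substitute into dN/dt = 0: 0.643(1 - 90.6/146) = 0.00267P*.
The bracket is 0.38, giving P* = 0.244/0.00267 = 91.5.

N* ≈ 90.6, P* ≈ 91.5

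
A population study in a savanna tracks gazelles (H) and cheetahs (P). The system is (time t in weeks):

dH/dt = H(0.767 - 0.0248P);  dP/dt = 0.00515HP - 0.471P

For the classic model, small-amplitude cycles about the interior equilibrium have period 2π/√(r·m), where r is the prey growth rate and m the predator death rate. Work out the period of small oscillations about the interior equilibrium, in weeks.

T ≈ 10.5 weeks

Here r = 0.767 and m = 0.471, so r·m = 0.361.
ω = √0.361 = 0.601 per week, hence T = 2π/ω ≈ 10.5 weeks.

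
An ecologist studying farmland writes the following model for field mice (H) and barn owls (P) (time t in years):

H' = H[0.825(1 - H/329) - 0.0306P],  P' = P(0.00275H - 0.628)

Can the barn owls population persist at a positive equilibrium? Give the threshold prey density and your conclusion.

Threshold H = 228; K > 228, so yes, the predator persists.

The predator equation gives dP/dt > 0 only when H > 0.628/0.00275 = 228.
Without the predator, H → K = 329. Since 329 > 228, the predator can invade and persist.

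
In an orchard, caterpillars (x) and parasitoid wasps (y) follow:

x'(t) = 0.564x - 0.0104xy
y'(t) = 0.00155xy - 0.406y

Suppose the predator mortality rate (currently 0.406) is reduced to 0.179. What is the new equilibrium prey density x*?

x* ≈ 115

At the interior fixed point, setting dy/dt = 0 with y > 0 fixes x* = (predator death rate)/(xy coefficient) — independent of the other coefficients.
With the change, x* = 0.179/0.00155 = 115; it falls from 262.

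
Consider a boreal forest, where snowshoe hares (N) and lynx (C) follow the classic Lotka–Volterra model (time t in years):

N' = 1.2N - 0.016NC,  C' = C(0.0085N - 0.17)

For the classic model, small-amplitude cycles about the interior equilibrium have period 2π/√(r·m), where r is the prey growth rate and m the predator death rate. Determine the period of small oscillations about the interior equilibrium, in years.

T ≈ 13.9 years

Here r = 1.2 and m = 0.17, so r·m = 0.204.
ω = √0.204 = 0.452 per year, hence T = 2π/ω ≈ 13.9 years.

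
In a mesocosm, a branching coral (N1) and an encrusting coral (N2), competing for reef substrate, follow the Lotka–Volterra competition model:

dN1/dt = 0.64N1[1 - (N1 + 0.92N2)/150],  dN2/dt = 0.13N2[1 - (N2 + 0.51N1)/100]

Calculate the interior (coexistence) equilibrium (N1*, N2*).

N1* ≈ 109, N2* ≈ 44.3

Setting both brackets to zero gives the nullclines N1 + 0.92N2 = 150 and 0.51N1 + N2 = 100.
Substituting N2 = 100 - 0.51N1 into the first: N1(1 - 0.92·0.51) = 150 - 0.92·100.
So N1* = 58/0.531 = 109, and then N2* = 100 - 0.51·109 = 44.3.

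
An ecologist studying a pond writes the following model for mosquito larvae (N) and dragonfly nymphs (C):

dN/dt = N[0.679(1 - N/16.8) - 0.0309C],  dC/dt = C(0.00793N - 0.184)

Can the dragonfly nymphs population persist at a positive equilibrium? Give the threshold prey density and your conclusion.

The predator equation gives dC/dt > 0 only when N > 0.184/0.00793 = 23.2.
Without the predator, N → K = 16.8. Since 16.8 < 23.2, the predator cannot invade.

Threshold N = 23.2; K < 23.2, so no, the predator goes extinct.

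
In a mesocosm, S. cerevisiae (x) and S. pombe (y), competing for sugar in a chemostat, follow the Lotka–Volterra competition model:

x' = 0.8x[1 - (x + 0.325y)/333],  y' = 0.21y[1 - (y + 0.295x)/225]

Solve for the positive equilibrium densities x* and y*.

x* ≈ 287, y* ≈ 140

Setting both brackets to zero gives the nullclines x + 0.325y = 333 and 0.295x + y = 225.
Substituting y = 225 - 0.295x into the first: x(1 - 0.325·0.295) = 333 - 0.325·225.
So x* = 260/0.904 = 287, and then y* = 225 - 0.295·287 = 140.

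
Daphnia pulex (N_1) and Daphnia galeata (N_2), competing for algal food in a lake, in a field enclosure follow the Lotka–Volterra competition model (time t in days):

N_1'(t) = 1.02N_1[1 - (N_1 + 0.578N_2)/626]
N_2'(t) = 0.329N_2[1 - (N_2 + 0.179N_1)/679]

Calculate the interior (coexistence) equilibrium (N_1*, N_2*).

N_1* ≈ 260, N_2* ≈ 632

Setting both brackets to zero gives the nullclines N_1 + 0.578N_2 = 626 and 0.179N_1 + N_2 = 679.
Substituting N_2 = 679 - 0.179N_1 into the first: N_1(1 - 0.578·0.179) = 626 - 0.578·679.
So N_1* = 234/0.897 = 260, and then N_2* = 679 - 0.179·260 = 632.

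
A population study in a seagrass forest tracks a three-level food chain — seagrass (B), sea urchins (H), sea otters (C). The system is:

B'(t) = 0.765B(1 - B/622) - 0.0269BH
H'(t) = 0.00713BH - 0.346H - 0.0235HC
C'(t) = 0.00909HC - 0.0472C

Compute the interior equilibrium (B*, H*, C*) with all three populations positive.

From dC/dt = 0: 0.00909H* = 0.0472, so H* = 5.19.
From dB/dt = 0: 0.765(1 - B*/622) = 0.0269·5.19, giving B* = 622·(1 - 0.183) = 508.
From dH/dt = 0: 0.00713·508 - 0.346 = 0.0235C*, so C* = 3.28/0.0235 = 140.

B* ≈ 508, H* ≈ 5.19, C* ≈ 140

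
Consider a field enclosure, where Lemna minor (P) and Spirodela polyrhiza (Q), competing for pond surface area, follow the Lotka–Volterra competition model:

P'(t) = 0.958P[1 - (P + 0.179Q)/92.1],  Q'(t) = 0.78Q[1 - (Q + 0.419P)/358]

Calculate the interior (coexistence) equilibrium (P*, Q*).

P* ≈ 30.3, Q* ≈ 345

Setting both brackets to zero gives the nullclines P + 0.179Q = 92.1 and 0.419P + Q = 358.
Substituting Q = 358 - 0.419P into the first: P(1 - 0.179·0.419) = 92.1 - 0.179·358.
So P* = 28/0.925 = 30.3, and then Q* = 358 - 0.419·30.3 = 345.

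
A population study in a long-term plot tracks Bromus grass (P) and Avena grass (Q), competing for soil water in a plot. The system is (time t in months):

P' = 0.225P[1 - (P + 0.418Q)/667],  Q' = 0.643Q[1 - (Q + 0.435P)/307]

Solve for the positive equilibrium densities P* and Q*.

P* ≈ 658, Q* ≈ 20.6

Setting both brackets to zero gives the nullclines P + 0.418Q = 667 and 0.435P + Q = 307.
Substituting Q = 307 - 0.435P into the first: P(1 - 0.418·0.435) = 667 - 0.418·307.
So P* = 539/0.818 = 658, and then Q* = 307 - 0.435·658 = 20.6.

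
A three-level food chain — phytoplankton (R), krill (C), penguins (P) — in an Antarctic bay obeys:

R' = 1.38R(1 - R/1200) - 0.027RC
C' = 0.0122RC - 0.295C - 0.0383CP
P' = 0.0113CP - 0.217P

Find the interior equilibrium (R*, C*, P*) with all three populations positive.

R* ≈ 749, C* ≈ 19.2, P* ≈ 231

From dP/dt = 0: 0.0113C* = 0.217, so C* = 19.2.
From dR/dt = 0: 1.38(1 - R*/1200) = 0.027·19.2, giving R* = 1200·(1 - 0.376) = 749.
From dC/dt = 0: 0.0122·749 - 0.295 = 0.0383P*, so P* = 8.84/0.0383 = 231.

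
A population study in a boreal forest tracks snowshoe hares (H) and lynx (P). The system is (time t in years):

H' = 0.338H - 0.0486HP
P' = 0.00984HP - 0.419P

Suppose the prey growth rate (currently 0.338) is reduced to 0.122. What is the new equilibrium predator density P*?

At the interior fixed point, setting dH/dt = 0 with H > 0 fixes P* = (prey growth rate)/(HP coefficient) — independent of the other coefficients.
With the change, P* = 0.122/0.0486 = 2.51; it falls from 6.95.

P* ≈ 2.51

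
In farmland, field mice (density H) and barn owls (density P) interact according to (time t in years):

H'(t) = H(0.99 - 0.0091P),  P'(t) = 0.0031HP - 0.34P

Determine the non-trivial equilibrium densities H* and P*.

H* ≈ 110, P* ≈ 109

Set dP/dt = 0 with P > 0: 0.0031H - 0.34 = 0, so H* = 0.34/0.0031 = 110.
Set dH/dt = 0 with H > 0: 0.99 - 0.0091P = 0, so P* = 0.99/0.0091 = 109.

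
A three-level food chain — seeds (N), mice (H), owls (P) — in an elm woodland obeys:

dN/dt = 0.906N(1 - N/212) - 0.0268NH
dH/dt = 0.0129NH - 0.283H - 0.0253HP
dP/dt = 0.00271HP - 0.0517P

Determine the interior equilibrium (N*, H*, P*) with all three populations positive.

N* ≈ 92.4, H* ≈ 19.1, P* ≈ 35.9

From dP/dt = 0: 0.00271H* = 0.0517, so H* = 19.1.
From dN/dt = 0: 0.906(1 - N*/212) = 0.0268·19.1, giving N* = 212·(1 - 0.564) = 92.4.
From dH/dt = 0: 0.0129·92.4 - 0.283 = 0.0253P*, so P* = 0.908/0.0253 = 35.9.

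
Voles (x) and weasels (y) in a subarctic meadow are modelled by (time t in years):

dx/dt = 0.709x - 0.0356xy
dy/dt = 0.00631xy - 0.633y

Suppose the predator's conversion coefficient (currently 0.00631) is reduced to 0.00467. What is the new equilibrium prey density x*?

At the interior fixed point, setting dy/dt = 0 with y > 0 fixes x* = (predator death rate)/(xy coefficient) — independent of the other coefficients.
With the change, x* = 0.633/0.00467 = 136; it rises from 100.

x* ≈ 136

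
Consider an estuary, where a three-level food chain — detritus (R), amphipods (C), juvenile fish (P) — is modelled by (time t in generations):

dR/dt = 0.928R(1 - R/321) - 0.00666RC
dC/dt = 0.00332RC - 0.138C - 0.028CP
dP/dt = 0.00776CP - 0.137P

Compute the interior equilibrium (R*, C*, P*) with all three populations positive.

From dP/dt = 0: 0.00776C* = 0.137, so C* = 17.7.
From dR/dt = 0: 0.928(1 - R*/321) = 0.00666·17.7, giving R* = 321·(1 - 0.127) = 280.
From dC/dt = 0: 0.00332·280 - 0.138 = 0.028P*, so P* = 0.793/0.028 = 28.3.

R* ≈ 280, C* ≈ 17.7, P* ≈ 28.3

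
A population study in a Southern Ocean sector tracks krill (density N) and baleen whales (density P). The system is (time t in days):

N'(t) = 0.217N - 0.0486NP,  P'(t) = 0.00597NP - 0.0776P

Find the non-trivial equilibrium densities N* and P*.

N* ≈ 13, P* ≈ 4.47

Set dP/dt = 0 with P > 0: 0.00597N - 0.0776 = 0, so N* = 0.0776/0.00597 = 13.
Set dN/dt = 0 with N > 0: 0.217 - 0.0486P = 0, so P* = 0.217/0.0486 = 4.47.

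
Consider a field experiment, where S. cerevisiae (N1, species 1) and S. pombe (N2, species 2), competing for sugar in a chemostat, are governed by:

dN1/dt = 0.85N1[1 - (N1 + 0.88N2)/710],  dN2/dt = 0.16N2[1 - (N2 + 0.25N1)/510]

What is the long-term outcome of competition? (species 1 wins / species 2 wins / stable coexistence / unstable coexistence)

Compare the nullcline intercepts: K1/α12 = 710/0.88 = 807 > K2 = 510; K2/α21 = 510/0.25 = 2040 > K1 = 710.
Since both inequalities hold, each species can invade when rare, so the interior equilibrium is stable.

stable coexistence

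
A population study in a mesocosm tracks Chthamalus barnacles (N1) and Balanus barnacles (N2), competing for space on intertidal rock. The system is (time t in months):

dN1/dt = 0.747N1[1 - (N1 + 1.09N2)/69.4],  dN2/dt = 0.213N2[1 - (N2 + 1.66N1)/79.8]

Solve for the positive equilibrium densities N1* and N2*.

Setting both brackets to zero gives the nullclines N1 + 1.09N2 = 69.4 and 1.66N1 + N2 = 79.8.
Substituting N2 = 79.8 - 1.66N1 into the first: N1(1 - 1.09·1.66) = 69.4 - 1.09·79.8.
So N1* = -17.6/-0.809 = 21.7, and then N2* = 79.8 - 1.66·21.7 = 43.7.

N1* ≈ 21.7, N2* ≈ 43.7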